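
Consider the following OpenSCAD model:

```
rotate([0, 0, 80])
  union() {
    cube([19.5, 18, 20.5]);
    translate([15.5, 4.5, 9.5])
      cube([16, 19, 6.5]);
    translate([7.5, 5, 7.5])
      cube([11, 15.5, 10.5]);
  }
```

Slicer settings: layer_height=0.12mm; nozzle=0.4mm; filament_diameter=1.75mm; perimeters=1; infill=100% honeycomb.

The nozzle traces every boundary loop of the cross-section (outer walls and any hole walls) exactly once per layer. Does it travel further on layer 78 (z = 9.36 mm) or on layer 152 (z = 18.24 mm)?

layer 78 (z = 9.36 mm)

Layer 78 (z = 9.36): the cube is present — its section is the full 19.5×18 rectangle (perimeter 75.00 mm); the cube at (15.5, 4.5) is absent (z outside [9.5, 16]); the 11×15.5 cube at (7.5, 5) contributes its full rectangle (perimeter 53.00 mm); Merging all regions: the regions partially overlap (shared area 143.00 mm²), so the edge portions inside another operand are dropped and the merged outline is re-measured after clipping — boundary = 80.00 mm; (rotated 80° about Z; rotation is an isometry so areas/perimeters/island counts are preserved). So its perimeter = 80.00 mm. Layer 152 (z = 18.24): the cube (footprint 19.5×18) is included at this height (perimeter 75.00 mm); the cube at (15.5, 4.5) does not reach this height (z outside [9.5, 16]); the cube at (7.5, 5) is not intersected at this z (z outside [7.5, 18]); Merging all regions: only the 19.5×18 cube is present, so the union is just that shape — boundary = 75.00 mm; (rotated 80° about Z; rotation is an isometry so areas/perimeters/island counts are preserved). So its perimeter = 75.00 mm. Layer 78 is larger (80.00 vs 75.00 mm).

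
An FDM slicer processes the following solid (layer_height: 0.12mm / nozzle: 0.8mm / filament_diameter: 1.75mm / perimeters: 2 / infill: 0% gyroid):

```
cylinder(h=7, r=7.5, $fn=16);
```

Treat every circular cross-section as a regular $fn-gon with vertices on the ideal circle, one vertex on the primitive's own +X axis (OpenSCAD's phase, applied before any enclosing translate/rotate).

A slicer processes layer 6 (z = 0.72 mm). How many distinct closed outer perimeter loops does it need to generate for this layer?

At z = 0.72 mm: the r=7.5 cylinder gives a regular 16-gon of circumradius 7.5 (constant along its height). The result has 1 disconnected region.

1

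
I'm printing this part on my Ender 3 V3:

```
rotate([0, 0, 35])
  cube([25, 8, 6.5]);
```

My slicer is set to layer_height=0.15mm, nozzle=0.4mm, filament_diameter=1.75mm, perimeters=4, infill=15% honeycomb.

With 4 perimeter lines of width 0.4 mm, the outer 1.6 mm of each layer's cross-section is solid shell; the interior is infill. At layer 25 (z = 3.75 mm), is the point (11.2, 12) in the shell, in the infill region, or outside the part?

infill

At z = 3.75 mm: the cube is present — its section is the full 25×8 rectangle; (whole slice rotated 35° about Z — lengths, areas and connectivity unchanged). Overall, the cross-section is a single solid region. Undo the 35° rotation: the query point maps to (16.057, 3.406) in the un-rotated model frame. The nearest boundary edge runs (0.00, 0.00)→(25.00, 0.00); distance from the point to it = 3.41 mm. The point is inside the cross-section and 3.41 mm from the nearest boundary — more than the 1.6 mm shell width (4 × 0.4), so it's in the infill interior.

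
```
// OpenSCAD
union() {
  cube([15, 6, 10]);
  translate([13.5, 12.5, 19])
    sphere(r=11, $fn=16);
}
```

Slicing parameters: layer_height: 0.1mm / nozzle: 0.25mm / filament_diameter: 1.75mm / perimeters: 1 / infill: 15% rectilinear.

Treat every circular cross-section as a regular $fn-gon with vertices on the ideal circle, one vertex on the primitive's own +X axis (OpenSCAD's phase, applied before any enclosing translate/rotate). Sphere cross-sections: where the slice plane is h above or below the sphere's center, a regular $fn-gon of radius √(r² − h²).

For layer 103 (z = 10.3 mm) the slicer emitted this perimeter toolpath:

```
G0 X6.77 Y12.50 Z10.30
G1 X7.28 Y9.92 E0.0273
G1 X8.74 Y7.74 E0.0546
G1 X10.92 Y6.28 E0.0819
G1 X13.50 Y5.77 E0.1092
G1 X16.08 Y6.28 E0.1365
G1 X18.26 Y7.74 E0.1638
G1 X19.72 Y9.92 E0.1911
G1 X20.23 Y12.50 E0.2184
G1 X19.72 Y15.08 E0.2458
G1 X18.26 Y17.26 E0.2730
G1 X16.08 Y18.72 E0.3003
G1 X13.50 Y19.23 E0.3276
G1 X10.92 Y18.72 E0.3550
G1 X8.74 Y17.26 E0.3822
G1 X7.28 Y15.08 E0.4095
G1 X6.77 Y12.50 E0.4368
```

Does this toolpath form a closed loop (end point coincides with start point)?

Start point (G0): (6.77, 12.50). End point (last G1): the path returns to the start — closed.

yes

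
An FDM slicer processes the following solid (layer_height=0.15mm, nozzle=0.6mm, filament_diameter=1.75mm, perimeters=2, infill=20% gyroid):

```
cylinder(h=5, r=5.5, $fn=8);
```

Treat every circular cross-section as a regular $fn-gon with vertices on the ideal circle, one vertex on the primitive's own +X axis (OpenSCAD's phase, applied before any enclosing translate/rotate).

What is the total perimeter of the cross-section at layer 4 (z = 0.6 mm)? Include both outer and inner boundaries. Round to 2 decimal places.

33.68 mm

At z = 0.6 mm: the cylinder: section is a regular 8-gon, circumradius r=5.5 (perimeter = 2·8·5.500·sin(180°/8) = 33.68 mm). Overall, the cross-section is a single solid region. Total boundary length (outer) = 33.68 mm.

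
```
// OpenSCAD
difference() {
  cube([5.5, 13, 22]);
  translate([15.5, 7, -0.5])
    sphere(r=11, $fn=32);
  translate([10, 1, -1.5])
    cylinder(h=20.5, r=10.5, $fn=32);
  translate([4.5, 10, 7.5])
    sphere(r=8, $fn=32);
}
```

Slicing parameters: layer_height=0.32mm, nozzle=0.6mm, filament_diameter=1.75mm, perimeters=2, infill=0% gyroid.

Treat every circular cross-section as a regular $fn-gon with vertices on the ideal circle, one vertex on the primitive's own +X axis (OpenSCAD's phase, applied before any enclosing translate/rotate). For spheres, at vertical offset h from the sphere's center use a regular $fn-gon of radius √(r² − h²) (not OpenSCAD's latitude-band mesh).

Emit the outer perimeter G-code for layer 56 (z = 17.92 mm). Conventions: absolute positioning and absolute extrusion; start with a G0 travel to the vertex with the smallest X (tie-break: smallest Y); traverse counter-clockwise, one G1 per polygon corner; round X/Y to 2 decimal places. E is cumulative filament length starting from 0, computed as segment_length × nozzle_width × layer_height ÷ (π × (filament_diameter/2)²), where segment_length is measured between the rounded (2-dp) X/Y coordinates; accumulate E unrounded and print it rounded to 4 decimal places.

At z = 17.92 mm: the cube (footprint 5.5×13) is included at this height; the sphere at (15.5, 7) is absent (|z−center|=18.420 > r=11); the r=10.5 cylinder at (10, 1) contributes a regular 32-gon of circumradius 10.5; the sphere at (4.5, 10) does not reach this height (|z−center|=10.420 > r=8); Taking the first minus the rest: starting from the 5.5×13 cube, the r=10.5 cylinder at (10, 1) partially overlaps it — only the 44.96 mm² overlap (of its 344.14 mm²) is removed, clipping the outline — 1 connected region. The outline is a single polygon with 8 vertices. Extrusion per mm of travel: 0.6 × 0.32 / (π × 0.875²) = 0.079824. Accumulating E over each segment gives final E = 2.0552.

G0 X0.00 Y4.03 Z17.92
G1 X0.30 Y5.02 E0.0826
G1 X1.27 Y6.83 E0.2465
G1 X2.58 Y8.42 E0.4109
G1 X4.17 Y9.73 E0.5754
G1 X5.50 Y10.44 E0.6957
G1 X5.50 Y13.00 E0.9001
G1 X0.00 Y13.00 E1.3391
G1 X0.00 Y4.03 E2.0552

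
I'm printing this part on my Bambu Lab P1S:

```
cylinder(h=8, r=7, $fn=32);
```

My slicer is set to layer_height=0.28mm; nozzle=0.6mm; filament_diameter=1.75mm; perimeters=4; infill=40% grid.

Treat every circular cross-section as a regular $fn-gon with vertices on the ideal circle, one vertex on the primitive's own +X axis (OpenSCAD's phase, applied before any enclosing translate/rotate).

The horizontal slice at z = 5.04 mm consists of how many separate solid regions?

At z = 5.04 mm: the cylinder: section is a regular 32-gon, circumradius r=7. The result has 1 disconnected region.

1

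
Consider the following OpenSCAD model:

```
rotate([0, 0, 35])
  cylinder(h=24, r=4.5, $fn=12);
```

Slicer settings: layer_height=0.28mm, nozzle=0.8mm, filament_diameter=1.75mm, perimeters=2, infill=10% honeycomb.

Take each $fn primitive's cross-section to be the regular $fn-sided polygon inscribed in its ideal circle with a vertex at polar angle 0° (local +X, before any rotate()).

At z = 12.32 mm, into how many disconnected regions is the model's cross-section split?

At z = 12.32 mm: the r=4.5 cylinder contributes a regular 12-gon of circumradius 4.5; (whole slice rotated 35° about Z — lengths, areas and connectivity unchanged). The result has 1 disconnected region.

1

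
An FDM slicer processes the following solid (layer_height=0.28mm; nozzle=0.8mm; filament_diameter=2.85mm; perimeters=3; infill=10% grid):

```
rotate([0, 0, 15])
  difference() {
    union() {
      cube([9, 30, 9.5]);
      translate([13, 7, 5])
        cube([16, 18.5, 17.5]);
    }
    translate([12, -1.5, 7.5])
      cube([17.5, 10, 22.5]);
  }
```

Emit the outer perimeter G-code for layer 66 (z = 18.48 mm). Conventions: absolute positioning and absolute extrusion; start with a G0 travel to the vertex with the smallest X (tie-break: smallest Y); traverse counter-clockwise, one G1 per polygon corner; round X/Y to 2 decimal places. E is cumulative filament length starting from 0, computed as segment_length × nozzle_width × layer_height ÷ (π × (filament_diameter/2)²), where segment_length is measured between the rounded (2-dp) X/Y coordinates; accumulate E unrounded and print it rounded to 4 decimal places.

At z = 18.48 mm: the cube is not intersected at this z (z outside [0, 9.5]); the 16×18.5 cube at (13, 7) contributes its full rectangle; Taking the union: only the 16×18.5 cube at (13, 7) is present, so the union is just that shape — 1 connected region; the cube at (12, -1.5) (footprint 17.5×10) is included at this height; Subtracting the remaining from the first: starting from that combined region, the 17.5×10 cube at (12, -1.5) partially overlaps it — only the 24.00 mm² overlap (of its 175.00 mm²) is removed, clipping the outline — 1 connected region; (rotated 15° about Z; rotation is an isometry so areas/perimeters/island counts are preserved). The outline is a single polygon with 4 vertices. Extrusion per mm of travel: 0.8 × 0.28 / (π × 1.425²) = 0.035113. Accumulating E over each segment gives final E = 2.3171.

G0 X5.96 Y28.00 Z18.48
G1 X10.36 Y11.58 E0.5969
G1 X25.81 Y15.72 E1.1585
G1 X21.41 Y32.14 E1.7554
G1 X5.96 Y28.00 E2.3171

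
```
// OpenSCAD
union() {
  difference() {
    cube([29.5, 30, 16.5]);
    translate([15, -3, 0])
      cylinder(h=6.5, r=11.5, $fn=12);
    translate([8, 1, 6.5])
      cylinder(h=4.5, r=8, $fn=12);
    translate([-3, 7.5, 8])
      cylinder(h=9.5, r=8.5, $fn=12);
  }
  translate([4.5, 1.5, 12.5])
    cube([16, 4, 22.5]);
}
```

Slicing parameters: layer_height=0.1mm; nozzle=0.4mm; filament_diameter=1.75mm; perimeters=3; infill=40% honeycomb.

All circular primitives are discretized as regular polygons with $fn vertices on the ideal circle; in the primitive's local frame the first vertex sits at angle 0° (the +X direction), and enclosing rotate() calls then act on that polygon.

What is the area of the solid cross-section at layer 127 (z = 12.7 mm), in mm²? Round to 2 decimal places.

825.69 mm²

At z = 12.7 mm: the cube is present — its section is the full 29.5×30 rectangle (area 885.00 mm²); the cylinder at (15, -3) is absent (z outside [0, 6.5]); the cylinder at (8, 1) does not reach this height (z outside [6.5, 11]); the cylinder at (-3, 7.5): section is a regular 12-gon, circumradius r=8.5 (area = (12/2)·8.500²·sin(360°/12) = 216.75 mm²); Subtracting the remaining from the first: starting from the 29.5×30 cube (885.00 mm²), the r=8.5 cylinder at (-3, 7.5) partially overlaps it — only the 59.71 mm² overlap (of its 216.75 mm²) is removed, clipping the outline — area = 825.29 mm²; the 16×4 cube at (4.5, 1.5) contributes its full rectangle (area 64.00 mm²); Taking the union: the regions partially overlap — summed areas 889.29 mm² minus the doubly-counted overlap 63.60 mm² gives 825.69 mm² — area = 825.69 mm². Overall, the cross-section is a single solid region. Net area = 825.69 mm².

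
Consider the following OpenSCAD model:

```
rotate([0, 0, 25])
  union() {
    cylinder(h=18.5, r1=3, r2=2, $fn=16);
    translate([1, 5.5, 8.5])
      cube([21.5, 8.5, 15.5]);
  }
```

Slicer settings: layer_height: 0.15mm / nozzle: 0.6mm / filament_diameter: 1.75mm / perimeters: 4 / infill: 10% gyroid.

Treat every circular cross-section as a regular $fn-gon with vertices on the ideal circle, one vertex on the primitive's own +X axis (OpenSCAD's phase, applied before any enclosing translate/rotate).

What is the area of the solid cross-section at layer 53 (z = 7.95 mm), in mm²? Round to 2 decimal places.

20.22 mm²

At z = 7.95 mm: the cone (r1=3→r2=2) has section circumradius 2.570 here — a regular 16-gon (area = (16/2)·2.570²·sin(360°/16) = 20.22 mm²); the cube at (1, 5.5) is not intersected at this z (z outside [8.5, 24]); Combining (union): only the cone is present, so the union is just that shape — area = 20.22 mm²; (whole slice rotated 25° about Z — lengths, areas and connectivity unchanged). Overall, the cross-section is a single solid region. Net area = 20.22 mm².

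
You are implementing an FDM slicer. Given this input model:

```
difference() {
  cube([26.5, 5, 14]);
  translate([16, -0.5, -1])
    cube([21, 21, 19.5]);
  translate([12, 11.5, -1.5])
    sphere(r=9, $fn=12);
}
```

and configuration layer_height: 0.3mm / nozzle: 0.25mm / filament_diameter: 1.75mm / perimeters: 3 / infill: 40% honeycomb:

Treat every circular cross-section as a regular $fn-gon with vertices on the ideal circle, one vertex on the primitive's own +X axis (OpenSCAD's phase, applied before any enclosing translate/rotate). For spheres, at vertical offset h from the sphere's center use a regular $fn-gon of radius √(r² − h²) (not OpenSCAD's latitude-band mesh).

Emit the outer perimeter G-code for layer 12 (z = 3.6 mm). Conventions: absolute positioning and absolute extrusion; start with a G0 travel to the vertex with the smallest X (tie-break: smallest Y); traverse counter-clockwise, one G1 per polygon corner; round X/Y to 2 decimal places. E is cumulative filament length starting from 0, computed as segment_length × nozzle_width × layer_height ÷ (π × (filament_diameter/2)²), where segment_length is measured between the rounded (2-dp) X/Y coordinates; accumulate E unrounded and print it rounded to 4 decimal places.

G0 X0.00 Y0.00 Z3.60
G1 X16.00 Y0.00 E0.4989
G1 X16.00 Y5.00 E0.6548
G1 X15.42 Y5.00 E0.6729
G1 X12.00 Y4.08 E0.7833
G1 X8.58 Y5.00 E0.8938
G1 X0.00 Y5.00 E1.1613
G1 X0.00 Y0.00 E1.3172

At z = 3.6 mm: the cube is present — its section is the full 26.5×5 rectangle; the 21×21 cube at (16, -0.5) contributes its full rectangle; the r=9 sphere at (12, 11.5) contributes a regular 12-gon of circumradius √(9²−5.1²) = 7.416; After the difference (first − rest): starting from the 26.5×5 cube, the 21×21 cube at (16, -0.5) partially overlaps it — only the 52.50 mm² overlap (of its 441.00 mm²) is removed, clipping the outline; the r=9 sphere at (12, 11.5) partially overlaps it — only the 3.13 mm² overlap (of its 164.97 mm²) is removed, clipping the outline — 1 connected region. The outline is a single polygon with 7 vertices. Extrusion per mm of travel: 0.25 × 0.3 / (π × 0.875²) = 0.031181. Accumulating E over each segment gives final E = 1.3172.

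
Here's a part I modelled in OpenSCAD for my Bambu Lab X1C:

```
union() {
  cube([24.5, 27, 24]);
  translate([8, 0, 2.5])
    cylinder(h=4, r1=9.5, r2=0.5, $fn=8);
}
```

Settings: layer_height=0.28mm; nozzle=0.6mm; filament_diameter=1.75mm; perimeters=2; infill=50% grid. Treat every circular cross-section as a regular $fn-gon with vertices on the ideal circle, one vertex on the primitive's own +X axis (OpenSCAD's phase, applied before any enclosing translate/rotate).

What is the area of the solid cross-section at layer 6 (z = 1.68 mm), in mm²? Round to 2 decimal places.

661.50 mm²

At z = 1.68 mm: the cube is present — its section is the full 24.5×27 rectangle (area 661.50 mm²); the cone at (8, 0) does not reach this height (z outside [2.5, 6.5]); Combining (union): only the 24.5×27 cube is present, so the union is just that shape — area = 661.50 mm². Overall, the cross-section is a single solid region. Net area = 661.50 mm².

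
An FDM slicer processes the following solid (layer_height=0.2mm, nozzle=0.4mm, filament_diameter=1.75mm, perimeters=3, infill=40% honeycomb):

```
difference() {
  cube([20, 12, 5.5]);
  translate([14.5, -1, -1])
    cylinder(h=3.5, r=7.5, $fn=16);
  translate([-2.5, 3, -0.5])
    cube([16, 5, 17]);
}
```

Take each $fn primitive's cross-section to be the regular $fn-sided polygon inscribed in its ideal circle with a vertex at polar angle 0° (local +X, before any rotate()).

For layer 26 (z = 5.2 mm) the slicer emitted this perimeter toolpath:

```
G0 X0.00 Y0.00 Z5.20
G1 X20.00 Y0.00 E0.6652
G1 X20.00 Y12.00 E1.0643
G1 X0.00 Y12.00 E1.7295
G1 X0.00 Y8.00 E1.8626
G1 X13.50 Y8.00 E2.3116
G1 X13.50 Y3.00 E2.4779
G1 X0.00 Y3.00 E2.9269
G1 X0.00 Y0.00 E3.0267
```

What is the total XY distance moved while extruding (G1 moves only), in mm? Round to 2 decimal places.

91.00 mm

Sum the Euclidean lengths of each G1 segment: total = 91.00 mm.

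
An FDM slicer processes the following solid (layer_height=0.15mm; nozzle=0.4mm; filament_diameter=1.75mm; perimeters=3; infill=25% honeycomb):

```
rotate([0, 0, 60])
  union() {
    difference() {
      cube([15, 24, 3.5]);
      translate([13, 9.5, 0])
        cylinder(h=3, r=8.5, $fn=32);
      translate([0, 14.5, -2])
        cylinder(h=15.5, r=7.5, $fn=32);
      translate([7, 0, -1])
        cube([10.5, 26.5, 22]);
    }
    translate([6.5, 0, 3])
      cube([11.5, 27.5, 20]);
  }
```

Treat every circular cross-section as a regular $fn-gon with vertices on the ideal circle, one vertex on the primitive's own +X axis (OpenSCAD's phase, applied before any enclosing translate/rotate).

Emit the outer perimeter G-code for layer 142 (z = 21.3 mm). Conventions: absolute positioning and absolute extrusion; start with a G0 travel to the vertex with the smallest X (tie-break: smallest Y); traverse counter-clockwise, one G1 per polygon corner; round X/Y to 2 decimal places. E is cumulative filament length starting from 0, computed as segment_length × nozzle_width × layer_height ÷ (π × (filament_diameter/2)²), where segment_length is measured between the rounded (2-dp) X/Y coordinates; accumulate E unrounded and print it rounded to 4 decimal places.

At z = 21.3 mm: the cube is absent (z outside [0, 3.5]); the cylinder at (13, 9.5) does not reach this height (z outside [0, 3]); the cylinder at (0, 14.5) is absent (z outside [-2, 13.5]); the cube at (7, 0) does not reach this height (z outside [-1, 21]); Taking the first minus the rest: the first operand is absent here, so nothing remains; the 11.5×27.5 cube at (6.5, 0) contributes its full rectangle; Combining (union): only the 11.5×27.5 cube at (6.5, 0) is present, so the union is just that shape — 1 connected region; (rotated 60° about Z; rotation is an isometry so areas/perimeters/island counts are preserved). The outline is a single polygon with 4 vertices. Extrusion per mm of travel: 0.4 × 0.15 / (π × 0.875²) = 0.024945. Accumulating E over each segment gives final E = 1.9459.

G0 X-20.57 Y19.38 Z21.30
G1 X3.25 Y5.63 E0.6861
G1 X9.00 Y15.59 E0.9730
G1 X-14.82 Y29.34 E1.6591
G1 X-20.57 Y19.38 E1.9459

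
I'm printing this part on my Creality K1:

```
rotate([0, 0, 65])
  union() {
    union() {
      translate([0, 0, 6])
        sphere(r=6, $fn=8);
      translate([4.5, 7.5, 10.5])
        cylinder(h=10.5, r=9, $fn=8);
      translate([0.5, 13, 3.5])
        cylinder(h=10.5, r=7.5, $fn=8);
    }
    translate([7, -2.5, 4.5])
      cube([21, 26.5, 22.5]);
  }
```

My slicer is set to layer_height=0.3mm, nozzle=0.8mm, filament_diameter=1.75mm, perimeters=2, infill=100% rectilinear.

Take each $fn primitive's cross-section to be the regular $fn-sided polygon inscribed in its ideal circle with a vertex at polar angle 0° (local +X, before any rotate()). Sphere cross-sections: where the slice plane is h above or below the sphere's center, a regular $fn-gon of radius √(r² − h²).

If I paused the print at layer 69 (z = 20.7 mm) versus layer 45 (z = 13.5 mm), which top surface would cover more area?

layer 45 (z = 13.5 mm)

Layer 69 (z = 20.7): the sphere is absent (|z−center|=14.700 > r=6); the r=9 cylinder at (4.5, 7.5) gives a regular 8-gon of circumradius 9 (constant along its height) (area = (8/2)·9.000²·sin(360°/8) = 229.10 mm²); the cylinder at (0.5, 13) is absent (z outside [3.5, 14]); Merging all regions: only the r=9 cylinder at (4.5, 7.5) is present, so the union is just that shape — area = 229.10 mm²; the cube at (7, -2.5) is present — its section is the full 21×26.5 rectangle (area 556.50 mm²); Taking the union: the regions partially overlap — summed areas 785.60 mm² minus the doubly-counted overlap 72.14 mm² gives 713.46 mm² — area = 713.46 mm²; (rotated 65° about Z; rotation is an isometry so areas/perimeters/island counts are preserved). So its area = 713.46 mm². Layer 45 (z = 13.5): the sphere is not intersected at this z (|z−center|=7.500 > r=6); the cylinder at (4.5, 7.5): section is a regular 8-gon, circumradius r=9 (area = (8/2)·9.000²·sin(360°/8) = 229.10 mm²); the r=7.5 cylinder at (0.5, 13) contributes a regular 8-gon of circumradius 7.5 (area = (8/2)·7.500²·sin(360°/8) = 159.10 mm²); Taking the union: the regions partially overlap — summed areas 388.20 mm² minus the doubly-counted overlap 88.54 mm² gives 299.67 mm² — area = 299.67 mm²; the 21×26.5 cube at (7, -2.5) contributes its full rectangle (area 556.50 mm²); Taking the union: the regions partially overlap — summed areas 856.17 mm² minus the doubly-counted overlap 72.14 mm² gives 784.03 mm² — area = 784.03 mm²; (rotated 65° about Z; rotation is an isometry so areas/perimeters/island counts are preserved). So its area = 784.03 mm². Layer 45 is larger (784.03 vs 713.46 mm²).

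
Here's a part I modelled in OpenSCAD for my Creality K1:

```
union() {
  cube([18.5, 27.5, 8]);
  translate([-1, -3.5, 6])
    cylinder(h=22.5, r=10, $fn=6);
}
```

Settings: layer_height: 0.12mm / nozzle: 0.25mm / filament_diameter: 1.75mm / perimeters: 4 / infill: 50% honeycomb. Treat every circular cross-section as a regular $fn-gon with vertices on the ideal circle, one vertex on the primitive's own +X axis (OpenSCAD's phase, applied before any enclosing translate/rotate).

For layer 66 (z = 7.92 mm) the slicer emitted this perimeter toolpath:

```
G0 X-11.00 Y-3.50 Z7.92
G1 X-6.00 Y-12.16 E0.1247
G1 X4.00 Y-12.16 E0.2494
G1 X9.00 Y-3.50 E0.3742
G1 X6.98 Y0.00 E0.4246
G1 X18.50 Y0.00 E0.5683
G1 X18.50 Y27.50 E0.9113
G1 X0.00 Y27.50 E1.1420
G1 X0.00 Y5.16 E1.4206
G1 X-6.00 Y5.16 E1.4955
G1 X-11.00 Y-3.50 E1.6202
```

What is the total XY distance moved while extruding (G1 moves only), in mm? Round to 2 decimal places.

Sum the Euclidean lengths of each G1 segment: total = 129.90 mm.

129.90 mm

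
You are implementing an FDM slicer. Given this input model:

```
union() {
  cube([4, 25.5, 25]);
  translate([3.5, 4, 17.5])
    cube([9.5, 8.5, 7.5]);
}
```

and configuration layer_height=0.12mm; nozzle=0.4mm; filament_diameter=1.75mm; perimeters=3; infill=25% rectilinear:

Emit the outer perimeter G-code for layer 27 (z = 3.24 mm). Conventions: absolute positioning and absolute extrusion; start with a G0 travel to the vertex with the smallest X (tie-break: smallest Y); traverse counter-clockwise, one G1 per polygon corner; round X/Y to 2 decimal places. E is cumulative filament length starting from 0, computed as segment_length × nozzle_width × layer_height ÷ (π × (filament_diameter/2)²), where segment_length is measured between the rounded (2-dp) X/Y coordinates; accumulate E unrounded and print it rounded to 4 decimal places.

G0 X0.00 Y0.00 Z3.24
G1 X4.00 Y0.00 E0.0798
G1 X4.00 Y25.50 E0.5887
G1 X0.00 Y25.50 E0.6685
G1 X0.00 Y0.00 E1.1774

At z = 3.24 mm: the cube is present — its section is the full 4×25.5 rectangle; the cube at (3.5, 4) does not reach this height (z outside [17.5, 25]); Merging all regions: only the 4×25.5 cube is present, so the union is just that shape — 1 connected region. The outline is a single polygon with 4 vertices. Extrusion per mm of travel: 0.4 × 0.12 / (π × 0.875²) = 0.019956. Accumulating E over each segment gives final E = 1.1774.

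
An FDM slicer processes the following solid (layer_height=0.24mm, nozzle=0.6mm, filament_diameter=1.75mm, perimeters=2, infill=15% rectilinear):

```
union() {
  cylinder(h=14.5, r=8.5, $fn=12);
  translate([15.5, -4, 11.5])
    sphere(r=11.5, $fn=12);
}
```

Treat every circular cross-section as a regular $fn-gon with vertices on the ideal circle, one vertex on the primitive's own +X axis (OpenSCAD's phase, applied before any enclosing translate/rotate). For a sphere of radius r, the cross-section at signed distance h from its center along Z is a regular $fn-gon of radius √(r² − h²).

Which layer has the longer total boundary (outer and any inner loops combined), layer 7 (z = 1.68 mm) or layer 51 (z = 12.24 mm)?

Layer 7 (z = 1.68): the cylinder: section is a regular 12-gon, circumradius r=8.5 (perimeter = 2·12·8.500·sin(180°/12) = 52.80 mm); the r=11.5 sphere at (15.5, -4) slices to a regular 12-gon of circumradius 5.985 (√(r²−h²) with h=9.82 from center) (perimeter = 2·12·5.985·sin(180°/12) = 37.18 mm); Merging all regions: the 2 present regions are separate (no shared area or edge), so areas and boundary lengths simply add and each stays a separate island — boundary = 89.97 mm. So its perimeter = 89.97 mm. Layer 51 (z = 12.24): the r=8.5 cylinder contributes a regular 12-gon of circumradius 8.5 (perimeter = 2·12·8.500·sin(180°/12) = 52.80 mm); the sphere at (15.5, -4): section is a regular 12-gon, circumradius = √(r²−h²) = √(11.5²−0.74²) = 11.476 (perimeter = 2·12·11.476·sin(180°/12) = 71.29 mm); Taking the union: the regions partially overlap (shared area 26.19 mm²), so the edge portions inside another operand are dropped and the merged outline is re-measured after clipping — boundary = 100.59 mm. So its perimeter = 100.59 mm. Layer 51 is larger (100.59 vs 89.97 mm).

layer 51 (z = 12.24 mm)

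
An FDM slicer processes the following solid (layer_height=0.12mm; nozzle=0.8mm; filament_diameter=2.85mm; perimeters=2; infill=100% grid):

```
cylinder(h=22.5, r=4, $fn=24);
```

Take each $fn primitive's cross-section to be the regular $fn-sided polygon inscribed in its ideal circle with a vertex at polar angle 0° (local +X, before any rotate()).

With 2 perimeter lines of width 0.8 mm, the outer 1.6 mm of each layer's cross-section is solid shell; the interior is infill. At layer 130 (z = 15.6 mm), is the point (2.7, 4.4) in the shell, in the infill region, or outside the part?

outside

At z = 15.6 mm: the r=4 cylinder contributes a regular 24-gon of circumradius 4. Overall, the cross-section is a single solid region. The nearest boundary edge runs (2.83, 2.83)→(2.00, 3.46); distance from the point to it = 1.17 mm. The point is not inside any of the regions above, so it lies outside the cross-section (1.17 mm from the nearest boundary).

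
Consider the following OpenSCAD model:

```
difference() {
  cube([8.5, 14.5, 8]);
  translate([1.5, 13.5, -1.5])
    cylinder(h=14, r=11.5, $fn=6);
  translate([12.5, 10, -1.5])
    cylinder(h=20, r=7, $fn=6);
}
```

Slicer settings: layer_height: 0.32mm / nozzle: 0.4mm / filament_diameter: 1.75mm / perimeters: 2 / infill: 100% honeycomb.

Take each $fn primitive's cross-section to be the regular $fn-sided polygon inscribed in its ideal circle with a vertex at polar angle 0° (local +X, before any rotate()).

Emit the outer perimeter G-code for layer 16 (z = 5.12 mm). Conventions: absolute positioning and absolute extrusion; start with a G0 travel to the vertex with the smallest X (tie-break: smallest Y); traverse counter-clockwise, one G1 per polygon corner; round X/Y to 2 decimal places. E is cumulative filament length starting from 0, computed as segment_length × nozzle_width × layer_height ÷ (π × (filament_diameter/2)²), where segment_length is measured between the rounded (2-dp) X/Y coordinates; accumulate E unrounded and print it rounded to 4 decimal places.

At z = 5.12 mm: the cube is present — its section is the full 8.5×14.5 rectangle; the r=11.5 cylinder at (1.5, 13.5) gives a regular 6-gon of circumradius 11.5 (constant along its height); the r=7 cylinder at (12.5, 10) contributes a regular 6-gon of circumradius 7; Subtracting the remaining from the first: starting from the 8.5×14.5 cube, the r=11.5 cylinder at (1.5, 13.5) partially overlaps it — only the 91.80 mm² overlap (of its 343.60 mm²) is removed, clipping the outline; the r=7 cylinder at (12.5, 10) partially overlaps it — only the 0.12 mm² overlap (of its 127.31 mm²) is removed, clipping the outline — 1 connected region. The outline is a single polygon with 6 vertices. Extrusion per mm of travel: 0.4 × 0.32 / (π × 0.875²) = 0.053216. Accumulating E over each segment gives final E = 1.4148.

G0 X0.00 Y0.00 Z5.12
G1 X8.50 Y0.00 E0.4523
G1 X8.50 Y4.80 E0.7078
G1 X8.24 Y5.25 E0.7354
G1 X7.25 Y3.54 E0.8406
G1 X0.00 Y3.54 E1.2264
G1 X0.00 Y0.00 E1.4148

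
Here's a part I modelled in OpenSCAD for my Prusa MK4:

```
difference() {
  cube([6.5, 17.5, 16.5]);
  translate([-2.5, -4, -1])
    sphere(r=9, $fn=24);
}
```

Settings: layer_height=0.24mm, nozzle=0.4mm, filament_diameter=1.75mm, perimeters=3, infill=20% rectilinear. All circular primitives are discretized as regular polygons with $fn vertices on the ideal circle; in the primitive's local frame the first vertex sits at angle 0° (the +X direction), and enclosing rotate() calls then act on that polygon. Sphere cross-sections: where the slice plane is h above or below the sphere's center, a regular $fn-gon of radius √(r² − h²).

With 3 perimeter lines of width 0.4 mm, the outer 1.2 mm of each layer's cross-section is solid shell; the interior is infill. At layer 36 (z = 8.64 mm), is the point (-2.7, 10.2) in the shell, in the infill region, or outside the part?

outside

At z = 8.64 mm: the cube is present — its section is the full 6.5×17.5 rectangle; the sphere at (-2.5, -4) is not intersected at this z (|z−center|=9.640 > r=9); After the difference (first − rest): none of the subtracted shapes is present at this height, so the 6.5×17.5 cube is unchanged — 1 connected region. Overall, the cross-section is a single solid region. The nearest boundary edge runs (0.00, 17.50)→(0.00, 0.00); distance from the point to it = 2.70 mm. The point is not inside any of the regions above, so it lies outside the cross-section (2.70 mm from the nearest boundary).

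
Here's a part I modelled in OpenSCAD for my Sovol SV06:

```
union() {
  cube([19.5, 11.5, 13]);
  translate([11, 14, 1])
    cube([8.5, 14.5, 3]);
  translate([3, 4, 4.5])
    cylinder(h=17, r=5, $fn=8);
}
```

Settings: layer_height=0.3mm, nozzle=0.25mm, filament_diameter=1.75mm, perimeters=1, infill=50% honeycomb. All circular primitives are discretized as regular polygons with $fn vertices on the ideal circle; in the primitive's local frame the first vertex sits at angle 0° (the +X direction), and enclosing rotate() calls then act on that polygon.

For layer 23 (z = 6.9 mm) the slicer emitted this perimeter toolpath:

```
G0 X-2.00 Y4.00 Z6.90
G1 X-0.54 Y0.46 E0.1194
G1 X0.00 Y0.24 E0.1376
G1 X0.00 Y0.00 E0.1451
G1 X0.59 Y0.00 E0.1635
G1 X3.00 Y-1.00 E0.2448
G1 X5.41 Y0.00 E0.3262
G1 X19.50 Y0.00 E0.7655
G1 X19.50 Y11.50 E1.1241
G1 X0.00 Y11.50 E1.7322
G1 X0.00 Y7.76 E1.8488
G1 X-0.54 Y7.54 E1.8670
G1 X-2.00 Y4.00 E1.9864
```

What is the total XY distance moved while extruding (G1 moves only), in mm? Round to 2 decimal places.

63.70 mm

Sum the Euclidean lengths of each G1 segment: total = 63.70 mm.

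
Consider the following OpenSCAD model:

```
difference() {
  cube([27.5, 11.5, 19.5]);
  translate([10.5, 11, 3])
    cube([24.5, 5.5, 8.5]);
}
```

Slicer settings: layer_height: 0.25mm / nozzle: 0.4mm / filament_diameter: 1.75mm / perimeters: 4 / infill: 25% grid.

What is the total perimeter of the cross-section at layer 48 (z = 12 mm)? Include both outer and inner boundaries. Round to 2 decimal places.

At z = 12 mm: the cube is present — its section is the full 27.5×11.5 rectangle (perimeter 78.00 mm); the cube at (10.5, 11) is not intersected at this z (z outside [3, 11.5]); After the difference (first − rest): none of the subtracted shapes is present at this height, so the 27.5×11.5 cube is unchanged — boundary = 78.00 mm. Overall, the cross-section is a single solid region. Total boundary length (outer) = 78.00 mm.

78.00 mm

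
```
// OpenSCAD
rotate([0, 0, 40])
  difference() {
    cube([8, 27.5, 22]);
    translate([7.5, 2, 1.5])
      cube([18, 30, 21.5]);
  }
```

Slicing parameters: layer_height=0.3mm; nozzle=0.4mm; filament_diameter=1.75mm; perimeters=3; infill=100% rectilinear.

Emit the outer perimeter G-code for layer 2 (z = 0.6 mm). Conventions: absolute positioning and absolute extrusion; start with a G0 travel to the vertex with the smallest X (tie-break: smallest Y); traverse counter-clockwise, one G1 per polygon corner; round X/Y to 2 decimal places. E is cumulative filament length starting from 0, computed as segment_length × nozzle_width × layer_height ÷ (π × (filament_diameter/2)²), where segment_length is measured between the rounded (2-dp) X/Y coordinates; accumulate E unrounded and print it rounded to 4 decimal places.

At z = 0.6 mm: the cube is present — its section is the full 8×27.5 rectangle; the cube at (7.5, 2) is absent (z outside [1.5, 23]); Subtracting the remaining from the first: none of the subtracted shapes is present at this height, so the 8×27.5 cube is unchanged — 1 connected region; (whole slice rotated 40° about Z — lengths, areas and connectivity unchanged). The outline is a single polygon with 4 vertices. Extrusion per mm of travel: 0.4 × 0.3 / (π × 0.875²) = 0.049890. Accumulating E over each segment gives final E = 3.5427.

G0 X-17.68 Y21.07 Z0.60
G1 X0.00 Y0.00 E1.3722
G1 X6.13 Y5.14 E1.7713
G1 X-11.55 Y26.21 E3.1436
G1 X-17.68 Y21.07 E3.5427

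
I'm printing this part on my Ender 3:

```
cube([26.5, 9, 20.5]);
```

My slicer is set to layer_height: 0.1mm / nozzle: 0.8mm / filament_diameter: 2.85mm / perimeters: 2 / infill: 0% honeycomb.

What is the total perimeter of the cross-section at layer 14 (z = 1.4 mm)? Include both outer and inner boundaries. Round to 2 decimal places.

71.00 mm

At z = 1.4 mm: the 26.5×9 cube contributes its full rectangle (perimeter 71.00 mm). Overall, the cross-section is a single solid region. Total boundary length (outer) = 71.00 mm.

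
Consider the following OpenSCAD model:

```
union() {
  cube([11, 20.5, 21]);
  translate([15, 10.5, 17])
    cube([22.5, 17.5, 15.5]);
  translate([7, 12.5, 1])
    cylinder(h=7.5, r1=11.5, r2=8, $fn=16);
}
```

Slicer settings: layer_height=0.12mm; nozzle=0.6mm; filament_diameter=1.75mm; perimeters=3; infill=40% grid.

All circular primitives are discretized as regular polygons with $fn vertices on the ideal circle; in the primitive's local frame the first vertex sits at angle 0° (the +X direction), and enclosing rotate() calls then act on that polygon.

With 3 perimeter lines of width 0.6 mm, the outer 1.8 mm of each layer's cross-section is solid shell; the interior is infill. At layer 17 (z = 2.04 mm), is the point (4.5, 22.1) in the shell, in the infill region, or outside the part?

At z = 2.04 mm: the 11×20.5 cube contributes its full rectangle; the cube at (15, 10.5) does not reach this height (z outside [17, 32.5]); the cone at (7, 12.5) contributes a regular 16-gon of circumradius 11.015 (interpolated between r1=11.5 and r2=8 at t=0.139); Taking the union: the regions partially overlap (shared area 200.88 mm²), so overlapping operands fuse into one piece — 1 connected region. Overall, the cross-section is a single solid region. The nearest boundary edge runs (2.78, 22.68)→(7.00, 23.51); distance from the point to it = 0.90 mm. The point is inside the cross-section, 0.90 mm from the nearest boundary — within the 1.8 mm shell band (3 × 0.6).

shell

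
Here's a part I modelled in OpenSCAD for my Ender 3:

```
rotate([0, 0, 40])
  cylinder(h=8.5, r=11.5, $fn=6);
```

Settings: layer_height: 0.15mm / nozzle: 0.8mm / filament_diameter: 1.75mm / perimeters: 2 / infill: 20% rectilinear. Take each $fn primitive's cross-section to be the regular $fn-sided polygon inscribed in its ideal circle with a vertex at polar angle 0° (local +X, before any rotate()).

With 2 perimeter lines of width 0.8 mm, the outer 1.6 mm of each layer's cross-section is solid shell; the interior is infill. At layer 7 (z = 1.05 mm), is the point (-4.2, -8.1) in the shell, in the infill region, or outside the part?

shell

At z = 1.05 mm: the cylinder: section is a regular 6-gon, circumradius r=11.5; (rotated 40° about Z; rotation is an isometry so areas/perimeters/island counts are preserved). Overall, the cross-section is a single solid region. Undo the 40° rotation: the query point maps to (-8.424, -3.505) in the un-rotated model frame. The nearest boundary edge runs (-11.50, 0.00)→(-5.75, -9.96); distance from the point to it = 0.91 mm. The point is inside the cross-section, 0.91 mm from the nearest boundary — within the 1.6 mm shell band (2 × 0.8).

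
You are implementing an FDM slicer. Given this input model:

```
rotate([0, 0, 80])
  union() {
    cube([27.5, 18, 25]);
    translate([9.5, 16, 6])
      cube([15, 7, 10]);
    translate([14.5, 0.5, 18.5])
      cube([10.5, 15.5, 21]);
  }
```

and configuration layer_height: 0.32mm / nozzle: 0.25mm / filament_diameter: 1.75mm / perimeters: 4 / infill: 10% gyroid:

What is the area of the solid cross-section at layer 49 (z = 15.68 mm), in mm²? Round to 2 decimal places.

570.00 mm²

At z = 15.68 mm: the cube (footprint 27.5×18) is included at this height (area 495.00 mm²); the cube at (9.5, 16) is present — its section is the full 15×7 rectangle (area 105.00 mm²); the cube at (14.5, 0.5) does not reach this height (z outside [18.5, 39.5]); Taking the union: the regions partially overlap — summed areas 600.00 mm² minus the doubly-counted overlap 30.00 mm² gives 570.00 mm² — area = 570.00 mm²; (rotated 80° about Z; rotation is an isometry so areas/perimeters/island counts are preserved). Overall, the cross-section is a single solid region. Net area = 570.00 mm².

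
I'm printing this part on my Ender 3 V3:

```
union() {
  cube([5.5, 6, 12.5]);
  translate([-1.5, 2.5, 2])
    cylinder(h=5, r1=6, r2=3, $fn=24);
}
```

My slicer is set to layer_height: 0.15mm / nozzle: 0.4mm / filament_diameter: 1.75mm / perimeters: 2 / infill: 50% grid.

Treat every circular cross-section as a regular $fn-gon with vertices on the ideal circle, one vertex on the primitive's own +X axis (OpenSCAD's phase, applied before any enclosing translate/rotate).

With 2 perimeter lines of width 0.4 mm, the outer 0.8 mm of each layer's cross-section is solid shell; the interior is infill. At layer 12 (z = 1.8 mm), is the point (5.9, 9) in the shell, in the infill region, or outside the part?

outside

At z = 1.8 mm: the cube is present — its section is the full 5.5×6 rectangle; the cone at (-1.5, 2.5) is not intersected at this z (z outside [2, 7]); Combining (union): only the 5.5×6 cube is present, so the union is just that shape — 1 connected region. Overall, the cross-section is a single solid region. The nearest boundary edge runs (5.50, 0.00)→(5.50, 6.00); distance from the point to it = 3.03 mm. The point is not inside any of the regions above, so it lies outside the cross-section (3.03 mm from the nearest boundary).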